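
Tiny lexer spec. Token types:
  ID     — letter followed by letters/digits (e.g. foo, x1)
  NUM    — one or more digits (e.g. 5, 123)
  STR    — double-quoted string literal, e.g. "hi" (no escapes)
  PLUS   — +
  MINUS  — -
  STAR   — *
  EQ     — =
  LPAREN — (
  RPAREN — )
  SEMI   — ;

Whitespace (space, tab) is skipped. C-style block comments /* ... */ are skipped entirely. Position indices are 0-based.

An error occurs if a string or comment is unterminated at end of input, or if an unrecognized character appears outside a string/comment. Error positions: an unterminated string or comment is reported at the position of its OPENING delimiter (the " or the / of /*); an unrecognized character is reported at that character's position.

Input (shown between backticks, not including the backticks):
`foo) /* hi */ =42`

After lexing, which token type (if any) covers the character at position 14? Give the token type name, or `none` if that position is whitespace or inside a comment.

Answer: EQ

Derivation:
pos=0: emit ID 'foo' (now at pos=3)
pos=3: emit RPAREN ')'
pos=5: enter COMMENT mode (saw '/*')
exit COMMENT mode (now at pos=13)
pos=14: emit EQ '='
pos=15: emit NUM '42' (now at pos=17)
DONE. 4 tokens: [ID, RPAREN, EQ, NUM]
Position 14: char is '=' -> EQ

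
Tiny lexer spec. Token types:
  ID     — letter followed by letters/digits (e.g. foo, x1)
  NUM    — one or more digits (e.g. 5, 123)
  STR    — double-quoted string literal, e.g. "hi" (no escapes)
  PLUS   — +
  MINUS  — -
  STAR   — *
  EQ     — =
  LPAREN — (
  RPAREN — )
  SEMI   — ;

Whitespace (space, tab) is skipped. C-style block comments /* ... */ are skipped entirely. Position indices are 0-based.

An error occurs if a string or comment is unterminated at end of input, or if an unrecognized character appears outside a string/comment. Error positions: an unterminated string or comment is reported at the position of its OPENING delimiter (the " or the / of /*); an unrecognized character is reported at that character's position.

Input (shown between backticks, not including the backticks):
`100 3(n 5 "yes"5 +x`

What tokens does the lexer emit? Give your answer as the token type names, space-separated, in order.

Answer: NUM NUM LPAREN ID NUM STR NUM PLUS ID

Derivation:
pos=0: emit NUM '100' (now at pos=3)
pos=4: emit NUM '3' (now at pos=5)
pos=5: emit LPAREN '('
pos=6: emit ID 'n' (now at pos=7)
pos=8: emit NUM '5' (now at pos=9)
pos=10: enter STRING mode
pos=10: emit STR "yes" (now at pos=15)
pos=15: emit NUM '5' (now at pos=16)
pos=17: emit PLUS '+'
pos=18: emit ID 'x' (now at pos=19)
DONE. 9 tokens: [NUM, NUM, LPAREN, ID, NUM, STR, NUM, PLUS, ID]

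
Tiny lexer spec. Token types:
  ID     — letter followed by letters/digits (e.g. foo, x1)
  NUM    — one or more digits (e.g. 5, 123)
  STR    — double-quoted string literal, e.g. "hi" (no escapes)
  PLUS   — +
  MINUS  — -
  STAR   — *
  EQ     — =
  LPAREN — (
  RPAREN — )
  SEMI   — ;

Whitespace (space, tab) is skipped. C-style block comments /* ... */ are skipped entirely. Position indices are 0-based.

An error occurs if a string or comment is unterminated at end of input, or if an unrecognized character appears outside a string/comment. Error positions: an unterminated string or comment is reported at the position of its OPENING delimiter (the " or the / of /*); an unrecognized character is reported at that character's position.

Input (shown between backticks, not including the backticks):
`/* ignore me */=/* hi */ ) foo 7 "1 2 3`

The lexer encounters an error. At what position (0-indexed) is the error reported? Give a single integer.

Answer: 33

Derivation:
pos=0: enter COMMENT mode (saw '/*')
exit COMMENT mode (now at pos=15)
pos=15: emit EQ '='
pos=16: enter COMMENT mode (saw '/*')
exit COMMENT mode (now at pos=24)
pos=25: emit RPAREN ')'
pos=27: emit ID 'foo' (now at pos=30)
pos=31: emit NUM '7' (now at pos=32)
pos=33: enter STRING mode
pos=33: ERROR — unterminated string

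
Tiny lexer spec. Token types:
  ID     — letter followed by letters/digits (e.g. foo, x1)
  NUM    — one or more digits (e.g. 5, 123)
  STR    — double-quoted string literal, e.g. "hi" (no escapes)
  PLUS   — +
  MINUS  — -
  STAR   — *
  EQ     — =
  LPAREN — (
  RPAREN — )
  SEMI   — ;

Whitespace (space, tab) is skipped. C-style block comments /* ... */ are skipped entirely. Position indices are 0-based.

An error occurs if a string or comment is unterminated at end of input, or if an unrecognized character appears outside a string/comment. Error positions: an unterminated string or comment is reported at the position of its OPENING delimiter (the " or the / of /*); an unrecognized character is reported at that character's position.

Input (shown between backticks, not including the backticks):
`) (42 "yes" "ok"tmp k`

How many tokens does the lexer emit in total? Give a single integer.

Answer: 7

Derivation:
pos=0: emit RPAREN ')'
pos=2: emit LPAREN '('
pos=3: emit NUM '42' (now at pos=5)
pos=6: enter STRING mode
pos=6: emit STR "yes" (now at pos=11)
pos=12: enter STRING mode
pos=12: emit STR "ok" (now at pos=16)
pos=16: emit ID 'tmp' (now at pos=19)
pos=20: emit ID 'k' (now at pos=21)
DONE. 7 tokens: [RPAREN, LPAREN, NUM, STR, STR, ID, ID]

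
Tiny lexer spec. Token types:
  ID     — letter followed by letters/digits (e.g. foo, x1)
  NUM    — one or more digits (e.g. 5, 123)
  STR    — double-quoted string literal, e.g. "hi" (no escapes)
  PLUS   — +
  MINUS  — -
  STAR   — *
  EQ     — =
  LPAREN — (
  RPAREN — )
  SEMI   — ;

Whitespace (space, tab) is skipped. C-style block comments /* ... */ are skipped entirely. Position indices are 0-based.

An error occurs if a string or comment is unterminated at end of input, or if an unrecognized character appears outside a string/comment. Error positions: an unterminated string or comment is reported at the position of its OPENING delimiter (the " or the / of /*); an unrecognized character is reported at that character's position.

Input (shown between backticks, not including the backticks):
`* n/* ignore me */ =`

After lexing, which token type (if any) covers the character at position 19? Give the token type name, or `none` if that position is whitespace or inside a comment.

pos=0: emit STAR '*'
pos=2: emit ID 'n' (now at pos=3)
pos=3: enter COMMENT mode (saw '/*')
exit COMMENT mode (now at pos=18)
pos=19: emit EQ '='
DONE. 3 tokens: [STAR, ID, EQ]
Position 19: char is '=' -> EQ

Answer: EQ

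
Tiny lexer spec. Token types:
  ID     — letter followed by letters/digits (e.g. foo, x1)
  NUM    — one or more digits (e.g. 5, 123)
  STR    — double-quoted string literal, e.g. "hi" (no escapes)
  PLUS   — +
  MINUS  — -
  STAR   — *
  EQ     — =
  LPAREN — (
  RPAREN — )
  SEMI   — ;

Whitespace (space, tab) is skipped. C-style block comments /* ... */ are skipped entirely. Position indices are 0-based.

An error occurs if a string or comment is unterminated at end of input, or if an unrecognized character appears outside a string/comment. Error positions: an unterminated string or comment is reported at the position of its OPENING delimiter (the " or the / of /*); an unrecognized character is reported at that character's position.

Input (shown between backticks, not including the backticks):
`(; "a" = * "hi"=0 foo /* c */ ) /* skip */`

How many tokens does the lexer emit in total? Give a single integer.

Answer: 10

Derivation:
pos=0: emit LPAREN '('
pos=1: emit SEMI ';'
pos=3: enter STRING mode
pos=3: emit STR "a" (now at pos=6)
pos=7: emit EQ '='
pos=9: emit STAR '*'
pos=11: enter STRING mode
pos=11: emit STR "hi" (now at pos=15)
pos=15: emit EQ '='
pos=16: emit NUM '0' (now at pos=17)
pos=18: emit ID 'foo' (now at pos=21)
pos=22: enter COMMENT mode (saw '/*')
exit COMMENT mode (now at pos=29)
pos=30: emit RPAREN ')'
pos=32: enter COMMENT mode (saw '/*')
exit COMMENT mode (now at pos=42)
DONE. 10 tokens: [LPAREN, SEMI, STR, EQ, STAR, STR, EQ, NUM, ID, RPAREN]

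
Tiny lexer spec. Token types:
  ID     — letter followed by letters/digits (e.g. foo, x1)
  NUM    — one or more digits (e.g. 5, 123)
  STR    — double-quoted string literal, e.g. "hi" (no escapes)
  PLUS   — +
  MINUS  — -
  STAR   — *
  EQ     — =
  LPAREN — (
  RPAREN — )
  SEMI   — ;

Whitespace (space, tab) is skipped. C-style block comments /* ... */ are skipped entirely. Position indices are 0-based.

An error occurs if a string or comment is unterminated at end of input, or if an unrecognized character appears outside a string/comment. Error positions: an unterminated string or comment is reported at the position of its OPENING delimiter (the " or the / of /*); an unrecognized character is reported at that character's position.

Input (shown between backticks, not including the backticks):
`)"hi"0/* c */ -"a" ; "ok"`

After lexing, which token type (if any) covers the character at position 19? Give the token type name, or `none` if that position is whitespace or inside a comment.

Answer: SEMI

Derivation:
pos=0: emit RPAREN ')'
pos=1: enter STRING mode
pos=1: emit STR "hi" (now at pos=5)
pos=5: emit NUM '0' (now at pos=6)
pos=6: enter COMMENT mode (saw '/*')
exit COMMENT mode (now at pos=13)
pos=14: emit MINUS '-'
pos=15: enter STRING mode
pos=15: emit STR "a" (now at pos=18)
pos=19: emit SEMI ';'
pos=21: enter STRING mode
pos=21: emit STR "ok" (now at pos=25)
DONE. 7 tokens: [RPAREN, STR, NUM, MINUS, STR, SEMI, STR]
Position 19: char is ';' -> SEMI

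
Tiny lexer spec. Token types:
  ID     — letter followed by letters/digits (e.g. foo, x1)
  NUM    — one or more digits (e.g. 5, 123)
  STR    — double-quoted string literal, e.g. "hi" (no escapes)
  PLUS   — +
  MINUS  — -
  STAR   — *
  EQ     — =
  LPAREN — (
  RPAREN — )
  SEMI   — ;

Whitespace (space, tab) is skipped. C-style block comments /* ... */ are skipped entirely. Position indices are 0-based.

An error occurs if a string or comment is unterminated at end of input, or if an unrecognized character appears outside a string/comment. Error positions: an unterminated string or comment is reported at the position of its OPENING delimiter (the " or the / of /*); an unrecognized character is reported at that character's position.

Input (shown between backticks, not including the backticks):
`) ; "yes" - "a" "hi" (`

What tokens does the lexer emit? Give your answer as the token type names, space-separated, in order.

Answer: RPAREN SEMI STR MINUS STR STR LPAREN

Derivation:
pos=0: emit RPAREN ')'
pos=2: emit SEMI ';'
pos=4: enter STRING mode
pos=4: emit STR "yes" (now at pos=9)
pos=10: emit MINUS '-'
pos=12: enter STRING mode
pos=12: emit STR "a" (now at pos=15)
pos=16: enter STRING mode
pos=16: emit STR "hi" (now at pos=20)
pos=21: emit LPAREN '('
DONE. 7 tokens: [RPAREN, SEMI, STR, MINUS, STR, STR, LPAREN]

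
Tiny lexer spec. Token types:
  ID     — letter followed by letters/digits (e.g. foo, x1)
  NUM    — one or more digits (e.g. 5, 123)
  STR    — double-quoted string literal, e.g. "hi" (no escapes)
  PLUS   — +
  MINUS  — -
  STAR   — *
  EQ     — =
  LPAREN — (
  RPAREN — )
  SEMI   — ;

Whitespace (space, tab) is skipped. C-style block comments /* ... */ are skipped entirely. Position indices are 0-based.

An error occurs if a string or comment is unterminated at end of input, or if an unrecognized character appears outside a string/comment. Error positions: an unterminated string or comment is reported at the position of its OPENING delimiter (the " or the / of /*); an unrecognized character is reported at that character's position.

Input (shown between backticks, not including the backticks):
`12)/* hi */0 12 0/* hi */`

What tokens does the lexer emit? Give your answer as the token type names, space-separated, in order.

Answer: NUM RPAREN NUM NUM NUM

Derivation:
pos=0: emit NUM '12' (now at pos=2)
pos=2: emit RPAREN ')'
pos=3: enter COMMENT mode (saw '/*')
exit COMMENT mode (now at pos=11)
pos=11: emit NUM '0' (now at pos=12)
pos=13: emit NUM '12' (now at pos=15)
pos=16: emit NUM '0' (now at pos=17)
pos=17: enter COMMENT mode (saw '/*')
exit COMMENT mode (now at pos=25)
DONE. 5 tokens: [NUM, RPAREN, NUM, NUM, NUM]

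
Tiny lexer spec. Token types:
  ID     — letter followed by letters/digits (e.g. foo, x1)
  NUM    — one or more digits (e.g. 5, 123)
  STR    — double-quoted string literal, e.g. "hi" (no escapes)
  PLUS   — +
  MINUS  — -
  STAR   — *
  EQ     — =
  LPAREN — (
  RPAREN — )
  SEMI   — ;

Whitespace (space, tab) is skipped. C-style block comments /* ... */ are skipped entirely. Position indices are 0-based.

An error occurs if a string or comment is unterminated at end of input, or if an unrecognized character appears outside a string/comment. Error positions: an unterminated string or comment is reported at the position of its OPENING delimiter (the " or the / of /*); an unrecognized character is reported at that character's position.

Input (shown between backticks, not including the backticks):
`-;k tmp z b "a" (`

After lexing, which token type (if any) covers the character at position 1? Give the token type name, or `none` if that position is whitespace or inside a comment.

Answer: SEMI

Derivation:
pos=0: emit MINUS '-'
pos=1: emit SEMI ';'
pos=2: emit ID 'k' (now at pos=3)
pos=4: emit ID 'tmp' (now at pos=7)
pos=8: emit ID 'z' (now at pos=9)
pos=10: emit ID 'b' (now at pos=11)
pos=12: enter STRING mode
pos=12: emit STR "a" (now at pos=15)
pos=16: emit LPAREN '('
DONE. 8 tokens: [MINUS, SEMI, ID, ID, ID, ID, STR, LPAREN]
Position 1: char is ';' -> SEMI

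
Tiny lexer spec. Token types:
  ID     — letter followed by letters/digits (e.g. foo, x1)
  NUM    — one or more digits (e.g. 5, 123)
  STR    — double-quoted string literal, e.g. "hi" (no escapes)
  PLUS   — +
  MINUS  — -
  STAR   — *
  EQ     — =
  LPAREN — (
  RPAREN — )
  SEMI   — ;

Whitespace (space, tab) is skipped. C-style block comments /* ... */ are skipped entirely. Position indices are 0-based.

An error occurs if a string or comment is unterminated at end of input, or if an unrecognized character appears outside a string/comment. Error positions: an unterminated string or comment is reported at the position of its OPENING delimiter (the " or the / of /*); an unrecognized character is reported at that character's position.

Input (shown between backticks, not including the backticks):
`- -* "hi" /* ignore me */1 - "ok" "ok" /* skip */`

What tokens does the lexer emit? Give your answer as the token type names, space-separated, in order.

pos=0: emit MINUS '-'
pos=2: emit MINUS '-'
pos=3: emit STAR '*'
pos=5: enter STRING mode
pos=5: emit STR "hi" (now at pos=9)
pos=10: enter COMMENT mode (saw '/*')
exit COMMENT mode (now at pos=25)
pos=25: emit NUM '1' (now at pos=26)
pos=27: emit MINUS '-'
pos=29: enter STRING mode
pos=29: emit STR "ok" (now at pos=33)
pos=34: enter STRING mode
pos=34: emit STR "ok" (now at pos=38)
pos=39: enter COMMENT mode (saw '/*')
exit COMMENT mode (now at pos=49)
DONE. 8 tokens: [MINUS, MINUS, STAR, STR, NUM, MINUS, STR, STR]

Answer: MINUS MINUS STAR STR NUM MINUS STR STR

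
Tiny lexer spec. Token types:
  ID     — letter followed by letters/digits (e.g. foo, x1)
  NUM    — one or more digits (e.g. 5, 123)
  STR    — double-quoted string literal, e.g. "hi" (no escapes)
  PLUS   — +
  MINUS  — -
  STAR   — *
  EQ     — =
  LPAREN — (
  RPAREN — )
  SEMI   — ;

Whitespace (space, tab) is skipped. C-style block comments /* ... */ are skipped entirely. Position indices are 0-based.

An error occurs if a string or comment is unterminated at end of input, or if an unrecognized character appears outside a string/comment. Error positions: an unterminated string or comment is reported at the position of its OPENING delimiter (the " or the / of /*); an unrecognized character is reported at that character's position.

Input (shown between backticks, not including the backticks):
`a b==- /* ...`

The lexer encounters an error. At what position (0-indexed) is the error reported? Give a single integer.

Answer: 7

Derivation:
pos=0: emit ID 'a' (now at pos=1)
pos=2: emit ID 'b' (now at pos=3)
pos=3: emit EQ '='
pos=4: emit EQ '='
pos=5: emit MINUS '-'
pos=7: enter COMMENT mode (saw '/*')
pos=7: ERROR — unterminated comment (reached EOF)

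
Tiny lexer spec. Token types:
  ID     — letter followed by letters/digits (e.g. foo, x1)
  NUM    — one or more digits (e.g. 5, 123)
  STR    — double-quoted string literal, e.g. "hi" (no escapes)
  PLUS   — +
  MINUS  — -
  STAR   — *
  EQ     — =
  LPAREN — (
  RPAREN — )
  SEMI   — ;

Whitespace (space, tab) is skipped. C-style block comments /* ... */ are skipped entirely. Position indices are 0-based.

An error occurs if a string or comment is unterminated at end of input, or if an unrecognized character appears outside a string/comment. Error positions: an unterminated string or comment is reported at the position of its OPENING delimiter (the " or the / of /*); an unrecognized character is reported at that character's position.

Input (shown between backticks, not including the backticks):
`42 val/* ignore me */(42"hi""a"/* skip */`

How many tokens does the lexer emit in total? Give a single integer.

pos=0: emit NUM '42' (now at pos=2)
pos=3: emit ID 'val' (now at pos=6)
pos=6: enter COMMENT mode (saw '/*')
exit COMMENT mode (now at pos=21)
pos=21: emit LPAREN '('
pos=22: emit NUM '42' (now at pos=24)
pos=24: enter STRING mode
pos=24: emit STR "hi" (now at pos=28)
pos=28: enter STRING mode
pos=28: emit STR "a" (now at pos=31)
pos=31: enter COMMENT mode (saw '/*')
exit COMMENT mode (now at pos=41)
DONE. 6 tokens: [NUM, ID, LPAREN, NUM, STR, STR]

Answer: 6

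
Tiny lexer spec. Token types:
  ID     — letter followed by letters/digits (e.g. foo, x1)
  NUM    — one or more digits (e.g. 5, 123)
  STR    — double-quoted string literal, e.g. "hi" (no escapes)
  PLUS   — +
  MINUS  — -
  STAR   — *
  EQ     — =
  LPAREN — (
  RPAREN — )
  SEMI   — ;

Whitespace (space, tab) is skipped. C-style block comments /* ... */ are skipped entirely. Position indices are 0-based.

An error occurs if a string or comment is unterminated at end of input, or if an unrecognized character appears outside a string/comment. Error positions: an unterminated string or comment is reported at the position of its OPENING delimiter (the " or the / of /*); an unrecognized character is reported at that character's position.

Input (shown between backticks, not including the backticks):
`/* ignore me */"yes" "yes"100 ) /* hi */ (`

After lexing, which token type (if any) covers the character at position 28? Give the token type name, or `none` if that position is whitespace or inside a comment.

Answer: NUM

Derivation:
pos=0: enter COMMENT mode (saw '/*')
exit COMMENT mode (now at pos=15)
pos=15: enter STRING mode
pos=15: emit STR "yes" (now at pos=20)
pos=21: enter STRING mode
pos=21: emit STR "yes" (now at pos=26)
pos=26: emit NUM '100' (now at pos=29)
pos=30: emit RPAREN ')'
pos=32: enter COMMENT mode (saw '/*')
exit COMMENT mode (now at pos=40)
pos=41: emit LPAREN '('
DONE. 5 tokens: [STR, STR, NUM, RPAREN, LPAREN]
Position 28: char is '0' -> NUM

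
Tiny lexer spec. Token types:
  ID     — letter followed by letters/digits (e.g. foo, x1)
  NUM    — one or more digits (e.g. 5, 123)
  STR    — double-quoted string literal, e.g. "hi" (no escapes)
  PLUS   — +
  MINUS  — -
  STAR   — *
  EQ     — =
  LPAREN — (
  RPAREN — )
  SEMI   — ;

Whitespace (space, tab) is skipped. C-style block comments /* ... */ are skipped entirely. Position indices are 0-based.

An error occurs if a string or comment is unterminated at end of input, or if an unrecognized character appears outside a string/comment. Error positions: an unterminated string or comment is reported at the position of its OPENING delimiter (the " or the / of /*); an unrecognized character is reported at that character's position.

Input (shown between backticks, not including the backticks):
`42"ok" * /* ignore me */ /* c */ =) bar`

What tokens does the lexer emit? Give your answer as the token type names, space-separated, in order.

Answer: NUM STR STAR EQ RPAREN ID

Derivation:
pos=0: emit NUM '42' (now at pos=2)
pos=2: enter STRING mode
pos=2: emit STR "ok" (now at pos=6)
pos=7: emit STAR '*'
pos=9: enter COMMENT mode (saw '/*')
exit COMMENT mode (now at pos=24)
pos=25: enter COMMENT mode (saw '/*')
exit COMMENT mode (now at pos=32)
pos=33: emit EQ '='
pos=34: emit RPAREN ')'
pos=36: emit ID 'bar' (now at pos=39)
DONE. 6 tokens: [NUM, STR, STAR, EQ, RPAREN, ID]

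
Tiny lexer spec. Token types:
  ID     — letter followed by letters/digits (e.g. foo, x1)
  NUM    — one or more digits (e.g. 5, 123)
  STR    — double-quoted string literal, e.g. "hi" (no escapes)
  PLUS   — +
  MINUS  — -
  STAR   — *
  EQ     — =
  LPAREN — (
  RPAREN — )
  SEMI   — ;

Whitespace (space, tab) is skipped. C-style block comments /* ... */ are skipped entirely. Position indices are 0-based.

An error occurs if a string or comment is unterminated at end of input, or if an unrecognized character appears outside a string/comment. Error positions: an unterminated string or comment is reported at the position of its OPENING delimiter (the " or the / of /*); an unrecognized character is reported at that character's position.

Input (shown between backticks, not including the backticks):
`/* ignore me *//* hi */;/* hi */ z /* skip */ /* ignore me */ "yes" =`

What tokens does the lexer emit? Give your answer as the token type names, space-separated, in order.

Answer: SEMI ID STR EQ

Derivation:
pos=0: enter COMMENT mode (saw '/*')
exit COMMENT mode (now at pos=15)
pos=15: enter COMMENT mode (saw '/*')
exit COMMENT mode (now at pos=23)
pos=23: emit SEMI ';'
pos=24: enter COMMENT mode (saw '/*')
exit COMMENT mode (now at pos=32)
pos=33: emit ID 'z' (now at pos=34)
pos=35: enter COMMENT mode (saw '/*')
exit COMMENT mode (now at pos=45)
pos=46: enter COMMENT mode (saw '/*')
exit COMMENT mode (now at pos=61)
pos=62: enter STRING mode
pos=62: emit STR "yes" (now at pos=67)
pos=68: emit EQ '='
DONE. 4 tokens: [SEMI, ID, STR, EQ]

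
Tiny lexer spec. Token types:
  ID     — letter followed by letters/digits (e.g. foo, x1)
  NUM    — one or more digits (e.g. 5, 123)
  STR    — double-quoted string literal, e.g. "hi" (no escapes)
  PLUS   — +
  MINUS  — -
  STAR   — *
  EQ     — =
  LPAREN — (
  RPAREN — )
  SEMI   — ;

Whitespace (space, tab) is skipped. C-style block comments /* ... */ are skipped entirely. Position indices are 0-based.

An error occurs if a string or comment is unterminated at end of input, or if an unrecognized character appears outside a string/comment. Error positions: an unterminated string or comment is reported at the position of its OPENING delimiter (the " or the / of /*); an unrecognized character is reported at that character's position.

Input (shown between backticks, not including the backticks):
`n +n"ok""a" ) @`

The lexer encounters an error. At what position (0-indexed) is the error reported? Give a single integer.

pos=0: emit ID 'n' (now at pos=1)
pos=2: emit PLUS '+'
pos=3: emit ID 'n' (now at pos=4)
pos=4: enter STRING mode
pos=4: emit STR "ok" (now at pos=8)
pos=8: enter STRING mode
pos=8: emit STR "a" (now at pos=11)
pos=12: emit RPAREN ')'
pos=14: ERROR — unrecognized char '@'

Answer: 14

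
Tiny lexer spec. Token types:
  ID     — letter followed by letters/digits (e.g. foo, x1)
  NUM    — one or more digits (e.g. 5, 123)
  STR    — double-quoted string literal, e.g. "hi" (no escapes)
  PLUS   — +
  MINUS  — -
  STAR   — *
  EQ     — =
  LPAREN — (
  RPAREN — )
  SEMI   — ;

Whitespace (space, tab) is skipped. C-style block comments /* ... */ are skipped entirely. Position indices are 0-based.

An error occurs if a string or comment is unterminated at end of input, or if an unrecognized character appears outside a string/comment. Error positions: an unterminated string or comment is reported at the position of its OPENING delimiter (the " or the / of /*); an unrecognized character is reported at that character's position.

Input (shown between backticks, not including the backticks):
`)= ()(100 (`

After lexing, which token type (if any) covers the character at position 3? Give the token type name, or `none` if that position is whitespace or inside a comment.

Answer: LPAREN

Derivation:
pos=0: emit RPAREN ')'
pos=1: emit EQ '='
pos=3: emit LPAREN '('
pos=4: emit RPAREN ')'
pos=5: emit LPAREN '('
pos=6: emit NUM '100' (now at pos=9)
pos=10: emit LPAREN '('
DONE. 7 tokens: [RPAREN, EQ, LPAREN, RPAREN, LPAREN, NUM, LPAREN]
Position 3: char is '(' -> LPAREN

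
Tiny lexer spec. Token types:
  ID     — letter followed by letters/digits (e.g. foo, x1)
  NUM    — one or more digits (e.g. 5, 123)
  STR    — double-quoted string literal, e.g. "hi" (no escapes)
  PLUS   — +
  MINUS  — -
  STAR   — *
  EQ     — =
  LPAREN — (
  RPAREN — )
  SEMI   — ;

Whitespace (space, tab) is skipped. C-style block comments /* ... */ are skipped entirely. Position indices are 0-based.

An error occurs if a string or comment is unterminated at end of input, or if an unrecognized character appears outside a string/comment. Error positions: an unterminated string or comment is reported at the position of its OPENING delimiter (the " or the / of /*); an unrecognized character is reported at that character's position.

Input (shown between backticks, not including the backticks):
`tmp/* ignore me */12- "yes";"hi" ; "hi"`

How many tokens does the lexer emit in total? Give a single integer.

pos=0: emit ID 'tmp' (now at pos=3)
pos=3: enter COMMENT mode (saw '/*')
exit COMMENT mode (now at pos=18)
pos=18: emit NUM '12' (now at pos=20)
pos=20: emit MINUS '-'
pos=22: enter STRING mode
pos=22: emit STR "yes" (now at pos=27)
pos=27: emit SEMI ';'
pos=28: enter STRING mode
pos=28: emit STR "hi" (now at pos=32)
pos=33: emit SEMI ';'
pos=35: enter STRING mode
pos=35: emit STR "hi" (now at pos=39)
DONE. 8 tokens: [ID, NUM, MINUS, STR, SEMI, STR, SEMI, STR]

Answer: 8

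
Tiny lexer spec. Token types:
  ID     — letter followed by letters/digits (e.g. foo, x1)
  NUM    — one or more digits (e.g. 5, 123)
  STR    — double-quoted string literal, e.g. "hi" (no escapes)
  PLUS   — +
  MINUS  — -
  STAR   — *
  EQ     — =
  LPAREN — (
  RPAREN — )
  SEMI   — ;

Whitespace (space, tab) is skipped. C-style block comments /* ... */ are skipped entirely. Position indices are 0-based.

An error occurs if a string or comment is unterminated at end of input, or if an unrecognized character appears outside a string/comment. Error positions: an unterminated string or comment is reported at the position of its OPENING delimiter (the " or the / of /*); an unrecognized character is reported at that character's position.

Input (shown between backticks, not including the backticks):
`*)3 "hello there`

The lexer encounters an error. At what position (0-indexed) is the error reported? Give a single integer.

pos=0: emit STAR '*'
pos=1: emit RPAREN ')'
pos=2: emit NUM '3' (now at pos=3)
pos=4: enter STRING mode
pos=4: ERROR — unterminated string

Answer: 4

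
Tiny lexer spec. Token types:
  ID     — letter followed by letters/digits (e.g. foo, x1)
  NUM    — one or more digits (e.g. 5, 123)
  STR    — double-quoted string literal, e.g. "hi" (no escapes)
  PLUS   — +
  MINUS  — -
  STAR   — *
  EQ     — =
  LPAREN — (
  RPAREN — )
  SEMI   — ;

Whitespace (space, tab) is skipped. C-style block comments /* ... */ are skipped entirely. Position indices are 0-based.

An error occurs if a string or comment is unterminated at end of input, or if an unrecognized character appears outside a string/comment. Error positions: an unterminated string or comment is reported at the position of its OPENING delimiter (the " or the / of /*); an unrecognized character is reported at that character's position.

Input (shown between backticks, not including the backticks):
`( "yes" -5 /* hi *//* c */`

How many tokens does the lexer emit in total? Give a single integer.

pos=0: emit LPAREN '('
pos=2: enter STRING mode
pos=2: emit STR "yes" (now at pos=7)
pos=8: emit MINUS '-'
pos=9: emit NUM '5' (now at pos=10)
pos=11: enter COMMENT mode (saw '/*')
exit COMMENT mode (now at pos=19)
pos=19: enter COMMENT mode (saw '/*')
exit COMMENT mode (now at pos=26)
DONE. 4 tokens: [LPAREN, STR, MINUS, NUM]

Answer: 4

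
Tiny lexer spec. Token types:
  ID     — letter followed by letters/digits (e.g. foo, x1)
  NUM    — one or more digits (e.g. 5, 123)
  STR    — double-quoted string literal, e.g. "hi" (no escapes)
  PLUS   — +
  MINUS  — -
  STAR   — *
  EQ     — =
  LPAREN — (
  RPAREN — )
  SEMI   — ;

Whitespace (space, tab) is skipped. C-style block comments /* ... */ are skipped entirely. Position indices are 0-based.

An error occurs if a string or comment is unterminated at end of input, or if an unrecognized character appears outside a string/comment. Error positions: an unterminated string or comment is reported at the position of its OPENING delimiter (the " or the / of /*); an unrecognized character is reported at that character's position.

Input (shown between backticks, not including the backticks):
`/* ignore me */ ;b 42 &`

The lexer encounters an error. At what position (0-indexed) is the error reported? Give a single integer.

pos=0: enter COMMENT mode (saw '/*')
exit COMMENT mode (now at pos=15)
pos=16: emit SEMI ';'
pos=17: emit ID 'b' (now at pos=18)
pos=19: emit NUM '42' (now at pos=21)
pos=22: ERROR — unrecognized char '&'

Answer: 22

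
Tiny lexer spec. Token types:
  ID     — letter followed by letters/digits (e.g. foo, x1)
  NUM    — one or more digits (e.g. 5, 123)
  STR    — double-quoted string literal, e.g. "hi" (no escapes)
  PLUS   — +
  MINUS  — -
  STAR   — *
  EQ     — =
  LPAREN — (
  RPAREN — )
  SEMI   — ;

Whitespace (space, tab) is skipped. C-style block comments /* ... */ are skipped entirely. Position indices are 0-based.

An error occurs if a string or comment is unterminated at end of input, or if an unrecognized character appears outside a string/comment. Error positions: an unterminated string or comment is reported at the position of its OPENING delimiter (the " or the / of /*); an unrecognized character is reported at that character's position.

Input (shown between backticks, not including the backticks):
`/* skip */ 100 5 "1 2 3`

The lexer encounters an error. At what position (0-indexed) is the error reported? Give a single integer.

pos=0: enter COMMENT mode (saw '/*')
exit COMMENT mode (now at pos=10)
pos=11: emit NUM '100' (now at pos=14)
pos=15: emit NUM '5' (now at pos=16)
pos=17: enter STRING mode
pos=17: ERROR — unterminated string

Answer: 17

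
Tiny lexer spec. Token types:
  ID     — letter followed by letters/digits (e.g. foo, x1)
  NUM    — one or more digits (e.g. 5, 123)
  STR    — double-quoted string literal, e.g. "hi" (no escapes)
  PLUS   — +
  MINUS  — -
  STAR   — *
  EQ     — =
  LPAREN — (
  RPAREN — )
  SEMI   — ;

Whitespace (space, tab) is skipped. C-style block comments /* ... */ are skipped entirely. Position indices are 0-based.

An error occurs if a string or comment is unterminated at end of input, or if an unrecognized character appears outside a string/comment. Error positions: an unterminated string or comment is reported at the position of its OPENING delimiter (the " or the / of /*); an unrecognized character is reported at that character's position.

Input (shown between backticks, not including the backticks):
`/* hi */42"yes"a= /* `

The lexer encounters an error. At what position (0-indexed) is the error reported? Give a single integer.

pos=0: enter COMMENT mode (saw '/*')
exit COMMENT mode (now at pos=8)
pos=8: emit NUM '42' (now at pos=10)
pos=10: enter STRING mode
pos=10: emit STR "yes" (now at pos=15)
pos=15: emit ID 'a' (now at pos=16)
pos=16: emit EQ '='
pos=18: enter COMMENT mode (saw '/*')
pos=18: ERROR — unterminated comment (reached EOF)

Answer: 18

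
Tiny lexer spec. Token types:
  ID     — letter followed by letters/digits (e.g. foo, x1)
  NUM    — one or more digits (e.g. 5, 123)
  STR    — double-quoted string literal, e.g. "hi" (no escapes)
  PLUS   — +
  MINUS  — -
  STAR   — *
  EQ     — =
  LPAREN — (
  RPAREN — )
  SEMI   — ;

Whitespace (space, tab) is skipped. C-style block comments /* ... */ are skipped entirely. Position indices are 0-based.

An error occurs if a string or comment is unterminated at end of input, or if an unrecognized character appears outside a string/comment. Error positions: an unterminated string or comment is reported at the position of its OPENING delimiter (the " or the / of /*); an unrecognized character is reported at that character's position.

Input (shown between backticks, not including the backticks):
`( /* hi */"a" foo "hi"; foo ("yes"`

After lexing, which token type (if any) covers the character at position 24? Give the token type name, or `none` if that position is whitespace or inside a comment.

pos=0: emit LPAREN '('
pos=2: enter COMMENT mode (saw '/*')
exit COMMENT mode (now at pos=10)
pos=10: enter STRING mode
pos=10: emit STR "a" (now at pos=13)
pos=14: emit ID 'foo' (now at pos=17)
pos=18: enter STRING mode
pos=18: emit STR "hi" (now at pos=22)
pos=22: emit SEMI ';'
pos=24: emit ID 'foo' (now at pos=27)
pos=28: emit LPAREN '('
pos=29: enter STRING mode
pos=29: emit STR "yes" (now at pos=34)
DONE. 8 tokens: [LPAREN, STR, ID, STR, SEMI, ID, LPAREN, STR]
Position 24: char is 'f' -> ID

Answer: ID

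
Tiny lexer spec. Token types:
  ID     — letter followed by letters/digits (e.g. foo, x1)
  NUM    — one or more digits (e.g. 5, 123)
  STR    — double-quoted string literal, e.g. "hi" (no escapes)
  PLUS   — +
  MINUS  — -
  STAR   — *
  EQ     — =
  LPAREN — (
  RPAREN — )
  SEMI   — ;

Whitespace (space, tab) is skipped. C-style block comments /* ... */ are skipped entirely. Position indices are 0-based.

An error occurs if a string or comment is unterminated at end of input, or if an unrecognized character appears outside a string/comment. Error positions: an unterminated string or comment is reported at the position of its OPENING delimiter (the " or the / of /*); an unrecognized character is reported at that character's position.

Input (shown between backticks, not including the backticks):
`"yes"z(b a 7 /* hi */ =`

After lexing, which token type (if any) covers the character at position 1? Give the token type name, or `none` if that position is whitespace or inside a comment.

pos=0: enter STRING mode
pos=0: emit STR "yes" (now at pos=5)
pos=5: emit ID 'z' (now at pos=6)
pos=6: emit LPAREN '('
pos=7: emit ID 'b' (now at pos=8)
pos=9: emit ID 'a' (now at pos=10)
pos=11: emit NUM '7' (now at pos=12)
pos=13: enter COMMENT mode (saw '/*')
exit COMMENT mode (now at pos=21)
pos=22: emit EQ '='
DONE. 7 tokens: [STR, ID, LPAREN, ID, ID, NUM, EQ]
Position 1: char is 'y' -> STR

Answer: STR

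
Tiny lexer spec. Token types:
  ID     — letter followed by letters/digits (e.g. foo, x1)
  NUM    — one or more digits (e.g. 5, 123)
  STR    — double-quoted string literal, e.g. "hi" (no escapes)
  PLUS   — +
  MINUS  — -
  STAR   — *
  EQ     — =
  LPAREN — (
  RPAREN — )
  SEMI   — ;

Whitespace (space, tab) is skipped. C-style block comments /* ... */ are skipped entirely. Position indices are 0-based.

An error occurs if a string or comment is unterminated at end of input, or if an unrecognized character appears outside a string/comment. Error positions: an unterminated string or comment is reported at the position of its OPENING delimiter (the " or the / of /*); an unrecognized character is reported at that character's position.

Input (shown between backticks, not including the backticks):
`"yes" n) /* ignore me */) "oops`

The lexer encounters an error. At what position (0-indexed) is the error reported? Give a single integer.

Answer: 26

Derivation:
pos=0: enter STRING mode
pos=0: emit STR "yes" (now at pos=5)
pos=6: emit ID 'n' (now at pos=7)
pos=7: emit RPAREN ')'
pos=9: enter COMMENT mode (saw '/*')
exit COMMENT mode (now at pos=24)
pos=24: emit RPAREN ')'
pos=26: enter STRING mode
pos=26: ERROR — unterminated string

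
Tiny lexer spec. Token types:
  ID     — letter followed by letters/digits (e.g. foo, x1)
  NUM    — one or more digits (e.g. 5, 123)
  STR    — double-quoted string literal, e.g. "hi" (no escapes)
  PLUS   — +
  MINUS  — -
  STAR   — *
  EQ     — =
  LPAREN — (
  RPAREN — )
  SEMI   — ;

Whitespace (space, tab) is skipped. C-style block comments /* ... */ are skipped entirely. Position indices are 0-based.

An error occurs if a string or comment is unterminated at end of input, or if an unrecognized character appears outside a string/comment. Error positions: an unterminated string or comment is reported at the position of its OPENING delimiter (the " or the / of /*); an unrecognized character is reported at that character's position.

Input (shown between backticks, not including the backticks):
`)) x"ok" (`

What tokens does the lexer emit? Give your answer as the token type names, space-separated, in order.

pos=0: emit RPAREN ')'
pos=1: emit RPAREN ')'
pos=3: emit ID 'x' (now at pos=4)
pos=4: enter STRING mode
pos=4: emit STR "ok" (now at pos=8)
pos=9: emit LPAREN '('
DONE. 5 tokens: [RPAREN, RPAREN, ID, STR, LPAREN]

Answer: RPAREN RPAREN ID STR LPAREN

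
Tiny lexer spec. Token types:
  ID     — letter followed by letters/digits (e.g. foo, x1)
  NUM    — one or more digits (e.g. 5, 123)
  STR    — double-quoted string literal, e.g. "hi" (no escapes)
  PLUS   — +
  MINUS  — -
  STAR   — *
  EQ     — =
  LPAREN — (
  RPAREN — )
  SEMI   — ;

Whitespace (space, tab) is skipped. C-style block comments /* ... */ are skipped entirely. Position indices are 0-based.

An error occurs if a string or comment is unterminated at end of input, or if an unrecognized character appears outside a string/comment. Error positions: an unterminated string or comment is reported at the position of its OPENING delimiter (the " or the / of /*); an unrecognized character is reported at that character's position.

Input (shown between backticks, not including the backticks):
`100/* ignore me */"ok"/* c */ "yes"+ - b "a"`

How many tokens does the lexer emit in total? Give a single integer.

Answer: 7

Derivation:
pos=0: emit NUM '100' (now at pos=3)
pos=3: enter COMMENT mode (saw '/*')
exit COMMENT mode (now at pos=18)
pos=18: enter STRING mode
pos=18: emit STR "ok" (now at pos=22)
pos=22: enter COMMENT mode (saw '/*')
exit COMMENT mode (now at pos=29)
pos=30: enter STRING mode
pos=30: emit STR "yes" (now at pos=35)
pos=35: emit PLUS '+'
pos=37: emit MINUS '-'
pos=39: emit ID 'b' (now at pos=40)
pos=41: enter STRING mode
pos=41: emit STR "a" (now at pos=44)
DONE. 7 tokens: [NUM, STR, STR, PLUS, MINUS, ID, STR]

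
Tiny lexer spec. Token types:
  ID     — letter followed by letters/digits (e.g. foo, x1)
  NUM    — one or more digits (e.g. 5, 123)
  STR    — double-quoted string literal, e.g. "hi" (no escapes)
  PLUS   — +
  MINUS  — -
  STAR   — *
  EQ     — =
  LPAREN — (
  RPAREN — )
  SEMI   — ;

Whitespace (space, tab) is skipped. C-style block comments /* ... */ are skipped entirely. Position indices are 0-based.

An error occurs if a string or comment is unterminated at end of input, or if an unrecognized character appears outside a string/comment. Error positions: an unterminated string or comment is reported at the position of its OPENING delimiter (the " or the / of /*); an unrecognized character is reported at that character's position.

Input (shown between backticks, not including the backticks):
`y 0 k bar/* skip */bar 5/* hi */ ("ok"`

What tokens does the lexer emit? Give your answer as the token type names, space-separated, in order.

pos=0: emit ID 'y' (now at pos=1)
pos=2: emit NUM '0' (now at pos=3)
pos=4: emit ID 'k' (now at pos=5)
pos=6: emit ID 'bar' (now at pos=9)
pos=9: enter COMMENT mode (saw '/*')
exit COMMENT mode (now at pos=19)
pos=19: emit ID 'bar' (now at pos=22)
pos=23: emit NUM '5' (now at pos=24)
pos=24: enter COMMENT mode (saw '/*')
exit COMMENT mode (now at pos=32)
pos=33: emit LPAREN '('
pos=34: enter STRING mode
pos=34: emit STR "ok" (now at pos=38)
DONE. 8 tokens: [ID, NUM, ID, ID, ID, NUM, LPAREN, STR]

Answer: ID NUM ID ID ID NUM LPAREN STR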